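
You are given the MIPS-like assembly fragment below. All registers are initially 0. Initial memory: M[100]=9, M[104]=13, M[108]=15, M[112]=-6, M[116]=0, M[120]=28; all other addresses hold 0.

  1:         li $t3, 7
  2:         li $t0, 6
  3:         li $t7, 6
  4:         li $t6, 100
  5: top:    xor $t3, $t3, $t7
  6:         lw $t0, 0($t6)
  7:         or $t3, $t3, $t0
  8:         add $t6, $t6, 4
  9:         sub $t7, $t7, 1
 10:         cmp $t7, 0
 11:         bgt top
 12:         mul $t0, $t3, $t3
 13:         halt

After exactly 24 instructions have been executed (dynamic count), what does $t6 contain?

after li $t3, 7: $t3=7
after li $t0, 6: $t0=6
after li $t7, 6: $t7=6
after li $t6, 100: $t6=100
after xor $t3, $t3, $t7: $t3=7^6=1
after lw $t0, 0($t6): $t0=M[100]=9
after or $t3, $t3, $t0: $t3=1|9=9
after add $t6, $t6, 4: $t6=100+4=104
after sub $t7, $t7, 1: $t7=6-1=5
cmp $t7, 0  (cmp 5,0)
bgt top: taken
after xor $t3, $t3, $t7: $t3=9^5=12
after lw $t0, 0($t6): $t0=M[104]=13
after or $t3, $t3, $t0: $t3=12|13=13
after add $t6, $t6, 4: $t6=104+4=108
after sub $t7, $t7, 1: $t7=5-1=4
cmp $t7, 0  (cmp 4,0)
bgt top: taken
after xor $t3, $t3, $t7: $t3=13^4=9
after lw $t0, 0($t6): $t0=M[108]=15
after or $t3, $t3, $t0: $t3=9|15=15
after add $t6, $t6, 4: $t6=108+4=112
after sub $t7, $t7, 1: $t7=4-1=3
cmp $t7, 0  (cmp 3,0)
After step 24: $t6 = 112.

112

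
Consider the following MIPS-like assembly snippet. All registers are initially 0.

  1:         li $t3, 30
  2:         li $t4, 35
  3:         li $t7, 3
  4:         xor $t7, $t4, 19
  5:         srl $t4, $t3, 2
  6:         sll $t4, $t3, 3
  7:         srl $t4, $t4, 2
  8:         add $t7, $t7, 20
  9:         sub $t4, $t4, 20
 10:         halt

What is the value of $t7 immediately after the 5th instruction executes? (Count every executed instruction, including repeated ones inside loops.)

48

after li $t3, 30: $t3=30
after li $t4, 35: $t4=35
after li $t7, 3: $t7=3
after xor $t7, $t4, 19: $t7=35^19=48
after srl $t4, $t3, 2: $t4=30>>2=7
After step 5: $t7 = 48.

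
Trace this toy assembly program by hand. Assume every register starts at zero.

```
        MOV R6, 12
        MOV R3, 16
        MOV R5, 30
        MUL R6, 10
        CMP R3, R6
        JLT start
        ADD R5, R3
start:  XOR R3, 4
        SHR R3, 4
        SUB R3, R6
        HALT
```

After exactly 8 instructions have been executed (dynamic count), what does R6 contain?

MOV R6, 12 → R6=12
MOV R3, 16 → R3=16
MOV R5, 30 → R5=30
MUL R6, 10 → R6=12*10=120
CMP R3, R6  (cmp 16,120)
JLT start: taken
XOR R3, 4 → R3=16^4=20
SHR R3, 4 → R3=20>>4=1
After step 8: R6 = 120.

120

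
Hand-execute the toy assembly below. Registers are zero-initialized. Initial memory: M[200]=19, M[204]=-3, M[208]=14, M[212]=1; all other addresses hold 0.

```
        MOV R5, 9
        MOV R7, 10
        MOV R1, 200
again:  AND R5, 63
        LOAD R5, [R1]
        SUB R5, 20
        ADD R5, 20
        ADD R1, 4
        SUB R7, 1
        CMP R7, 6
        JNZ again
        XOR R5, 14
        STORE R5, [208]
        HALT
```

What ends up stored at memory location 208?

R5=9
R7=10
R1=200
R5=9&63=9
R5=M[200]=19
R5=19-20=-1
R5=(-1)+20=19
R1=200+4=204
R7=10-1=9
CMP R7, 6  (cmp 9,6)
JNZ again: taken
R5=19&63=19
R5=M[204]=-3
R5=(-3)-20=-23
R5=(-23)+20=-3
R1=204+4=208
R7=9-1=8
CMP R7, 6  (cmp 8,6)
JNZ again: taken
R5=(-3)&63=61
R5=M[208]=14
R5=14-20=-6
R5=(-6)+20=14
R1=208+4=212
R7=8-1=7
CMP R7, 6  (cmp 7,6)
JNZ again: taken
R5=14&63=14
R5=M[212]=1
R5=1-20=-19
R5=(-19)+20=1
R1=212+4=216
R7=7-1=6
CMP R7, 6  (cmp 6,6)
JNZ again: not taken
R5=1^14=15
STORE R5, [208] → M[208]=15
halt.

15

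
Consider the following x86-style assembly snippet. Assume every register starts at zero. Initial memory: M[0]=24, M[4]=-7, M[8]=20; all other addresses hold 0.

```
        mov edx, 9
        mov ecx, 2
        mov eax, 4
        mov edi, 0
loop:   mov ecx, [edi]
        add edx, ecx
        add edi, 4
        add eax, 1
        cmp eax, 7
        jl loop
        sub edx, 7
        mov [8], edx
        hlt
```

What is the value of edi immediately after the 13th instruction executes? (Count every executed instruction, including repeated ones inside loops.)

after mov edx, 9: edx=9
after mov ecx, 2: ecx=2
after mov eax, 4: eax=4
after mov edi, 0: edi=0
after mov ecx, [edi]: ecx=M[0]=24
after add edx, ecx: edx=9+24=33
after add edi, 4: edi=0+4=4
after add eax, 1: eax=4+1=5
cmp eax, 7  (cmp 5,7)
jl loop: taken
after mov ecx, [edi]: ecx=M[4]=-7
after add edx, ecx: edx=33+(-7)=26
after add edi, 4: edi=4+4=8
After step 13: edi = 8.

8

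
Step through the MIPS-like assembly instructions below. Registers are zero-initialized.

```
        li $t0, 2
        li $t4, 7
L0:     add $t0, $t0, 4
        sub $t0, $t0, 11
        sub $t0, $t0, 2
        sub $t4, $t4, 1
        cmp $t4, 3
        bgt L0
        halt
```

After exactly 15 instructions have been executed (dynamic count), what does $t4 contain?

$t0=2
$t4=7
$t0=2+4=6
$t0=6-11=-5
$t0=(-5)-2=-7
$t4=7-1=6
cmp $t4, 3  (cmp 6,3)
bgt L0: taken
$t0=(-7)+4=-3
$t0=(-3)-11=-14
$t0=(-14)-2=-16
$t4=6-1=5
cmp $t4, 3  (cmp 5,3)
bgt L0: taken
$t0=(-16)+4=-12
After step 15: $t4 = 5.

5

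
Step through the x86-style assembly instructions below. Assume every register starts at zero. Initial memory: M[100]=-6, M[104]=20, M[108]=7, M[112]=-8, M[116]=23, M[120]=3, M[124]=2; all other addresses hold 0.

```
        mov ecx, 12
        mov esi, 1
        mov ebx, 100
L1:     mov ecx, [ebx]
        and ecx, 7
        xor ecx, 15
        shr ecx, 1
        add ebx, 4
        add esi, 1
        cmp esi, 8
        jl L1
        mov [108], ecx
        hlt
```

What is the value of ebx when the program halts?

128

mov ecx, 12 → ecx=12
mov esi, 1 → esi=1
mov ebx, 100 → ebx=100
mov ecx, [ebx] → ecx=M[100]=-6
and ecx, 7 → ecx=(-6)&7=2
xor ecx, 15 → ecx=2^15=13
shr ecx, 1 → ecx=13>>1=6
add ebx, 4 → ebx=100+4=104
add esi, 1 → esi=1+1=2
cmp esi, 8  (cmp 2,8)
jl L1: taken
mov ecx, [ebx] → ecx=M[104]=20
and ecx, 7 → ecx=20&7=4
xor ecx, 15 → ecx=4^15=11
shr ecx, 1 → ecx=11>>1=5
add ebx, 4 → ebx=104+4=108
add esi, 1 → esi=2+1=3
cmp esi, 8  (cmp 3,8)
jl L1: taken
mov ecx, [ebx] → ecx=M[108]=7
and ecx, 7 → ecx=7&7=7
xor ecx, 15 → ecx=7^15=8
shr ecx, 1 → ecx=8>>1=4
add ebx, 4 → ebx=108+4=112
add esi, 1 → esi=3+1=4
cmp esi, 8  (cmp 4,8)
jl L1: taken
mov ecx, [ebx] → ecx=M[112]=-8
and ecx, 7 → ecx=(-8)&7=0
xor ecx, 15 → ecx=0^15=15
shr ecx, 1 → ecx=15>>1=7
add ebx, 4 → ebx=112+4=116
add esi, 1 → esi=4+1=5
cmp esi, 8  (cmp 5,8)
jl L1: taken
mov ecx, [ebx] → ecx=M[116]=23
and ecx, 7 → ecx=23&7=7
xor ecx, 15 → ecx=7^15=8
shr ecx, 1 → ecx=8>>1=4
add ebx, 4 → ebx=116+4=120
add esi, 1 → esi=5+1=6
cmp esi, 8  (cmp 6,8)
jl L1: taken
mov ecx, [ebx] → ecx=M[120]=3
and ecx, 7 → ecx=3&7=3
xor ecx, 15 → ecx=3^15=12
shr ecx, 1 → ecx=12>>1=6
add ebx, 4 → ebx=120+4=124
add esi, 1 → esi=6+1=7
cmp esi, 8  (cmp 7,8)
jl L1: taken
mov ecx, [ebx] → ecx=M[124]=2
and ecx, 7 → ecx=2&7=2
xor ecx, 15 → ecx=2^15=13
shr ecx, 1 → ecx=13>>1=6
add ebx, 4 → ebx=124+4=128
add esi, 1 → esi=7+1=8
cmp esi, 8  (cmp 8,8)
jl L1: not taken
mov [108], ecx → M[108]=6
halt.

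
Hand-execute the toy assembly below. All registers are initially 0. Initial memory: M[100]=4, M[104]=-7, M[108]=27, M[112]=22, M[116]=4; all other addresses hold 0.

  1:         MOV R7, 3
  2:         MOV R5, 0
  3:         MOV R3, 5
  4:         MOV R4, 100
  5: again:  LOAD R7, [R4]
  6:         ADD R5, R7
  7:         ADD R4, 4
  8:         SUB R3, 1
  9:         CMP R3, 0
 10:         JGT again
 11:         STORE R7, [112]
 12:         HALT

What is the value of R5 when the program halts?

after MOV R7, 3: R7=3
after MOV R5, 0: R5=0
after MOV R3, 5: R3=5
after MOV R4, 100: R4=100
after LOAD R7, [R4]: R7=M[100]=4
after ADD R5, R7: R5=0+4=4
after ADD R4, 4: R4=100+4=104
after SUB R3, 1: R3=5-1=4
CMP R3, 0  (cmp 4,0)
JGT again: taken
after LOAD R7, [R4]: R7=M[104]=-7
after ADD R5, R7: R5=4+(-7)=-3
after ADD R4, 4: R4=104+4=108
after SUB R3, 1: R3=4-1=3
CMP R3, 0  (cmp 3,0)
JGT again: taken
after LOAD R7, [R4]: R7=M[108]=27
after ADD R5, R7: R5=(-3)+27=24
after ADD R4, 4: R4=108+4=112
after SUB R3, 1: R3=3-1=2
CMP R3, 0  (cmp 2,0)
JGT again: taken
after LOAD R7, [R4]: R7=M[112]=22
after ADD R5, R7: R5=24+22=46
after ADD R4, 4: R4=112+4=116
after SUB R3, 1: R3=2-1=1
CMP R3, 0  (cmp 1,0)
JGT again: taken
after LOAD R7, [R4]: R7=M[116]=4
after ADD R5, R7: R5=46+4=50
after ADD R4, 4: R4=116+4=120
after SUB R3, 1: R3=1-1=0
CMP R3, 0  (cmp 0,0)
JGT again: not taken
STORE R7, [112] → M[112]=4
halt.

50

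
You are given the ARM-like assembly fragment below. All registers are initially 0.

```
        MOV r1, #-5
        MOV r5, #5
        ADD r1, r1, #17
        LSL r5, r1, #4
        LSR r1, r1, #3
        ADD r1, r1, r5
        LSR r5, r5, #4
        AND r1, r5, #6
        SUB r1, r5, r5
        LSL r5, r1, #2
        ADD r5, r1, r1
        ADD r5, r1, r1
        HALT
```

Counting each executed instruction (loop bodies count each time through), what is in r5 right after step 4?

192

MOV r1, #-5 → r1=-5
MOV r5, #5 → r5=5
ADD r1, r1, #17 → r1=(-5)+17=12
LSL r5, r1, #4 → r5=12<<4=192
After step 4: r5 = 192.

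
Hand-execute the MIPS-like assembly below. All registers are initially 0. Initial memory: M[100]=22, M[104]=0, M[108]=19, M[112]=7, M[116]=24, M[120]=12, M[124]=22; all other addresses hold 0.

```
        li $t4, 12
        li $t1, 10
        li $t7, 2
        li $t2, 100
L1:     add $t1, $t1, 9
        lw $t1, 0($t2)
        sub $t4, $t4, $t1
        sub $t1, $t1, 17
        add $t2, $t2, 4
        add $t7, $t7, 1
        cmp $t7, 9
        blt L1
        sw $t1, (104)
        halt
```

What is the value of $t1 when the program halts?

li $t4, 12 → $t4=12
li $t1, 10 → $t1=10
li $t7, 2 → $t7=2
li $t2, 100 → $t2=100
add $t1, $t1, 9 → $t1=10+9=19
lw $t1, 0($t2) → $t1=M[100]=22
sub $t4, $t4, $t1 → $t4=12-22=-10
sub $t1, $t1, 17 → $t1=22-17=5
add $t2, $t2, 4 → $t2=100+4=104
add $t7, $t7, 1 → $t7=2+1=3
cmp $t7, 9  (cmp 3,9)
blt L1: taken
add $t1, $t1, 9 → $t1=5+9=14
lw $t1, 0($t2) → $t1=M[104]=0
sub $t4, $t4, $t1 → $t4=(-10)-0=-10
sub $t1, $t1, 17 → $t1=0-17=-17
add $t2, $t2, 4 → $t2=104+4=108
add $t7, $t7, 1 → $t7=3+1=4
cmp $t7, 9  (cmp 4,9)
blt L1: taken
add $t1, $t1, 9 → $t1=(-17)+9=-8
lw $t1, 0($t2) → $t1=M[108]=19
sub $t4, $t4, $t1 → $t4=(-10)-19=-29
sub $t1, $t1, 17 → $t1=19-17=2
add $t2, $t2, 4 → $t2=108+4=112
add $t7, $t7, 1 → $t7=4+1=5
cmp $t7, 9  (cmp 5,9)
blt L1: taken
add $t1, $t1, 9 → $t1=2+9=11
lw $t1, 0($t2) → $t1=M[112]=7
sub $t4, $t4, $t1 → $t4=(-29)-7=-36
sub $t1, $t1, 17 → $t1=7-17=-10
add $t2, $t2, 4 → $t2=112+4=116
add $t7, $t7, 1 → $t7=5+1=6
cmp $t7, 9  (cmp 6,9)
blt L1: taken
add $t1, $t1, 9 → $t1=(-10)+9=-1
lw $t1, 0($t2) → $t1=M[116]=24
sub $t4, $t4, $t1 → $t4=(-36)-24=-60
sub $t1, $t1, 17 → $t1=24-17=7
add $t2, $t2, 4 → $t2=116+4=120
add $t7, $t7, 1 → $t7=6+1=7
cmp $t7, 9  (cmp 7,9)
blt L1: taken
add $t1, $t1, 9 → $t1=7+9=16
lw $t1, 0($t2) → $t1=M[120]=12
sub $t4, $t4, $t1 → $t4=(-60)-12=-72
sub $t1, $t1, 17 → $t1=12-17=-5
add $t2, $t2, 4 → $t2=120+4=124
add $t7, $t7, 1 → $t7=7+1=8
cmp $t7, 9  (cmp 8,9)
blt L1: taken
add $t1, $t1, 9 → $t1=(-5)+9=4
lw $t1, 0($t2) → $t1=M[124]=22
sub $t4, $t4, $t1 → $t4=(-72)-22=-94
sub $t1, $t1, 17 → $t1=22-17=5
add $t2, $t2, 4 → $t2=124+4=128
add $t7, $t7, 1 → $t7=8+1=9
cmp $t7, 9  (cmp 9,9)
blt L1: not taken
sw $t1, (104) → M[104]=5
halt.

5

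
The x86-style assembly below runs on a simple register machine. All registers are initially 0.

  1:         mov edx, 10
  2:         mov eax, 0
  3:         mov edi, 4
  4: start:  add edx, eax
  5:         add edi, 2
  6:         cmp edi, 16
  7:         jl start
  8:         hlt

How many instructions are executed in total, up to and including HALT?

mov edx, 10 → edx=10
mov eax, 0 → eax=0
mov edi, 4 → edi=4
add edx, eax → edx=10+0=10
add edi, 2 → edi=4+2=6
cmp edi, 16  (cmp 6,16)
jl start: taken
add edx, eax → edx=10+0=10
add edi, 2 → edi=6+2=8
cmp edi, 16  (cmp 8,16)
jl start: taken
add edx, eax → edx=10+0=10
add edi, 2 → edi=8+2=10
cmp edi, 16  (cmp 10,16)
jl start: taken
add edx, eax → edx=10+0=10
add edi, 2 → edi=10+2=12
cmp edi, 16  (cmp 12,16)
jl start: taken
add edx, eax → edx=10+0=10
add edi, 2 → edi=12+2=14
cmp edi, 16  (cmp 14,16)
jl start: taken
add edx, eax → edx=10+0=10
add edi, 2 → edi=14+2=16
cmp edi, 16  (cmp 16,16)
jl start: not taken
halt.
Total executed instructions: 28.

28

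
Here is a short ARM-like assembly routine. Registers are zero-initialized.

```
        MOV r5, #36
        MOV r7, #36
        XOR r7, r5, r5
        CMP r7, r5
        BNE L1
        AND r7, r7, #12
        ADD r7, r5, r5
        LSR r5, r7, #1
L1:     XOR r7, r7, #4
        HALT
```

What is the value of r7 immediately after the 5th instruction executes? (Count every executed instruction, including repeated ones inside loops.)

0

r5=36
r7=36
r7=36^36=0
CMP r7, r5  (cmp 0,36)
BNE L1: taken
After step 5: r7 = 0.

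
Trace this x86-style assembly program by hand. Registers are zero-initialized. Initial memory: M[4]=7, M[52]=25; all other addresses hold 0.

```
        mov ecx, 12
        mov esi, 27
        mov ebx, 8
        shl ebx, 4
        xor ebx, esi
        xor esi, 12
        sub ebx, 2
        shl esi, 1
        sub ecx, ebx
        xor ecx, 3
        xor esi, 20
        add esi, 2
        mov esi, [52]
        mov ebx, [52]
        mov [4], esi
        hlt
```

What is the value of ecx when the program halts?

after mov ecx, 12: ecx=12
after mov esi, 27: esi=27
after mov ebx, 8: ebx=8
after shl ebx, 4: ebx=8<<4=128
after xor ebx, esi: ebx=128^27=155
after xor esi, 12: esi=27^12=23
after sub ebx, 2: ebx=155-2=153
after shl esi, 1: esi=23<<1=46
after sub ecx, ebx: ecx=12-153=-141
after xor ecx, 3: ecx=(-141)^3=-144
after xor esi, 20: esi=46^20=58
after add esi, 2: esi=58+2=60
after mov esi, [52]: esi=M[52]=25
after mov ebx, [52]: ebx=M[52]=25
mov [4], esi → M[4]=25
halt.

-144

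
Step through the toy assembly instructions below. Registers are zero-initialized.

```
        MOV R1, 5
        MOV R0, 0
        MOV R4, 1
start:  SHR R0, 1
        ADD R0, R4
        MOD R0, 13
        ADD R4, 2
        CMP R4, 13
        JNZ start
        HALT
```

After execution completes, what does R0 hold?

11

MOV R1, 5 → R1=5
MOV R0, 0 → R0=0
MOV R4, 1 → R4=1
SHR R0, 1 → R0=0>>1=0
ADD R0, R4 → R0=0+1=1
MOD R0, 13 → R0=1%13=1
ADD R4, 2 → R4=1+2=3
CMP R4, 13  (cmp 3,13)
JNZ start: taken
SHR R0, 1 → R0=1>>1=0
ADD R0, R4 → R0=0+3=3
MOD R0, 13 → R0=3%13=3
ADD R4, 2 → R4=3+2=5
CMP R4, 13  (cmp 5,13)
JNZ start: taken
SHR R0, 1 → R0=3>>1=1
ADD R0, R4 → R0=1+5=6
MOD R0, 13 → R0=6%13=6
ADD R4, 2 → R4=5+2=7
CMP R4, 13  (cmp 7,13)
JNZ start: taken
SHR R0, 1 → R0=6>>1=3
ADD R0, R4 → R0=3+7=10
MOD R0, 13 → R0=10%13=10
ADD R4, 2 → R4=7+2=9
CMP R4, 13  (cmp 9,13)
JNZ start: taken
SHR R0, 1 → R0=10>>1=5
ADD R0, R4 → R0=5+9=14
MOD R0, 13 → R0=14%13=1
ADD R4, 2 → R4=9+2=11
CMP R4, 13  (cmp 11,13)
JNZ start: taken
SHR R0, 1 → R0=1>>1=0
ADD R0, R4 → R0=0+11=11
MOD R0, 13 → R0=11%13=11
ADD R4, 2 → R4=11+2=13
CMP R4, 13  (cmp 13,13)
JNZ start: not taken
halt.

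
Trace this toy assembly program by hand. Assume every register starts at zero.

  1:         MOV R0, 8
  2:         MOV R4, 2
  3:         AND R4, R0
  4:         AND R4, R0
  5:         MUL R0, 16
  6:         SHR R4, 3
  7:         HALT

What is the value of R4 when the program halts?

after MOV R0, 8: R0=8
after MOV R4, 2: R4=2
after AND R4, R0: R4=2&8=0
after AND R4, R0: R4=0&8=0
after MUL R0, 16: R0=8*16=128
after SHR R4, 3: R4=0>>3=0
halt.

0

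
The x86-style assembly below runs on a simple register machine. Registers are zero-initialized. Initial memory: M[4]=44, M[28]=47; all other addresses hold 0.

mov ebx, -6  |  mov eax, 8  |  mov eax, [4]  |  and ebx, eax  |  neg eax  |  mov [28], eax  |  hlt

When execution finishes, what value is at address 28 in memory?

ebx=-6
eax=8
eax=M[4]=44
ebx=(-6)&44=40
eax=-(44)=-44
mov [28], eax → M[28]=-44
halt.

-44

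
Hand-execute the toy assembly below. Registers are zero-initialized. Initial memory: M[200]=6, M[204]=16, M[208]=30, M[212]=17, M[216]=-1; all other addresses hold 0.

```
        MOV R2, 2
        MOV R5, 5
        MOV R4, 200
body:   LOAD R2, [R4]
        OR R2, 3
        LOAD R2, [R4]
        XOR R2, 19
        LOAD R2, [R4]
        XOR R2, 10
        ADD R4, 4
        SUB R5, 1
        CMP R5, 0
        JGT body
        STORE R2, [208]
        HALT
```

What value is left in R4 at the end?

MOV R2, 2 → R2=2
MOV R5, 5 → R5=5
MOV R4, 200 → R4=200
LOAD R2, [R4] → R2=M[200]=6
OR R2, 3 → R2=6|3=7
LOAD R2, [R4] → R2=M[200]=6
XOR R2, 19 → R2=6^19=21
LOAD R2, [R4] → R2=M[200]=6
XOR R2, 10 → R2=6^10=12
ADD R4, 4 → R4=200+4=204
SUB R5, 1 → R5=5-1=4
CMP R5, 0  (cmp 4,0)
JGT body: taken
LOAD R2, [R4] → R2=M[204]=16
OR R2, 3 → R2=16|3=19
LOAD R2, [R4] → R2=M[204]=16
XOR R2, 19 → R2=16^19=3
LOAD R2, [R4] → R2=M[204]=16
XOR R2, 10 → R2=16^10=26
ADD R4, 4 → R4=204+4=208
SUB R5, 1 → R5=4-1=3
CMP R5, 0  (cmp 3,0)
JGT body: taken
LOAD R2, [R4] → R2=M[208]=30
OR R2, 3 → R2=30|3=31
LOAD R2, [R4] → R2=M[208]=30
XOR R2, 19 → R2=30^19=13
LOAD R2, [R4] → R2=M[208]=30
XOR R2, 10 → R2=30^10=20
ADD R4, 4 → R4=208+4=212
SUB R5, 1 → R5=3-1=2
CMP R5, 0  (cmp 2,0)
JGT body: taken
LOAD R2, [R4] → R2=M[212]=17
OR R2, 3 → R2=17|3=19
LOAD R2, [R4] → R2=M[212]=17
XOR R2, 19 → R2=17^19=2
LOAD R2, [R4] → R2=M[212]=17
XOR R2, 10 → R2=17^10=27
ADD R4, 4 → R4=212+4=216
SUB R5, 1 → R5=2-1=1
CMP R5, 0  (cmp 1,0)
JGT body: taken
LOAD R2, [R4] → R2=M[216]=-1
OR R2, 3 → R2=(-1)|3=-1
LOAD R2, [R4] → R2=M[216]=-1
XOR R2, 19 → R2=(-1)^19=-20
LOAD R2, [R4] → R2=M[216]=-1
XOR R2, 10 → R2=(-1)^10=-11
ADD R4, 4 → R4=216+4=220
SUB R5, 1 → R5=1-1=0
CMP R5, 0  (cmp 0,0)
JGT body: not taken
STORE R2, [208] → M[208]=-11
halt.

220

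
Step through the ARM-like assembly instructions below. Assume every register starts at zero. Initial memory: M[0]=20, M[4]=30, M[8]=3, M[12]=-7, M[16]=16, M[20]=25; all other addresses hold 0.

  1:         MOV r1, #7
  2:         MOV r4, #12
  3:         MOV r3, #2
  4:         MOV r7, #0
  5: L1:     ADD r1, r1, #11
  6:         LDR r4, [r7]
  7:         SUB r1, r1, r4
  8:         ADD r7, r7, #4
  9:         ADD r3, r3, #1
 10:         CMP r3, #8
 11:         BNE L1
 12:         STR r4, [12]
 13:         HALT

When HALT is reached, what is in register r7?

24

after MOV r1, #7: r1=7
after MOV r4, #12: r4=12
after MOV r3, #2: r3=2
after MOV r7, #0: r7=0
after ADD r1, r1, #11: r1=7+11=18
after LDR r4, [r7]: r4=M[0]=20
after SUB r1, r1, r4: r1=18-20=-2
after ADD r7, r7, #4: r7=0+4=4
after ADD r3, r3, #1: r3=2+1=3
CMP r3, #8  (cmp 3,8)
BNE L1: taken
after ADD r1, r1, #11: r1=(-2)+11=9
after LDR r4, [r7]: r4=M[4]=30
after SUB r1, r1, r4: r1=9-30=-21
after ADD r7, r7, #4: r7=4+4=8
after ADD r3, r3, #1: r3=3+1=4
CMP r3, #8  (cmp 4,8)
BNE L1: taken
after ADD r1, r1, #11: r1=(-21)+11=-10
after LDR r4, [r7]: r4=M[8]=3
after SUB r1, r1, r4: r1=(-10)-3=-13
after ADD r7, r7, #4: r7=8+4=12
after ADD r3, r3, #1: r3=4+1=5
CMP r3, #8  (cmp 5,8)
BNE L1: taken
after ADD r1, r1, #11: r1=(-13)+11=-2
after LDR r4, [r7]: r4=M[12]=-7
after SUB r1, r1, r4: r1=(-2)-(-7)=5
after ADD r7, r7, #4: r7=12+4=16
after ADD r3, r3, #1: r3=5+1=6
CMP r3, #8  (cmp 6,8)
BNE L1: taken
after ADD r1, r1, #11: r1=5+11=16
after LDR r4, [r7]: r4=M[16]=16
after SUB r1, r1, r4: r1=16-16=0
after ADD r7, r7, #4: r7=16+4=20
after ADD r3, r3, #1: r3=6+1=7
CMP r3, #8  (cmp 7,8)
BNE L1: taken
after ADD r1, r1, #11: r1=0+11=11
after LDR r4, [r7]: r4=M[20]=25
after SUB r1, r1, r4: r1=11-25=-14
after ADD r7, r7, #4: r7=20+4=24
after ADD r3, r3, #1: r3=7+1=8
CMP r3, #8  (cmp 8,8)
BNE L1: not taken
STR r4, [12] → M[12]=25
halt.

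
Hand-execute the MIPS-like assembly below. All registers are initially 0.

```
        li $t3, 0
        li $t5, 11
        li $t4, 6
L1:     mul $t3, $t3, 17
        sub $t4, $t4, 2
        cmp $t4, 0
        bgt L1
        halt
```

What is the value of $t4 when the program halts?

$t3=0
$t5=11
$t4=6
$t3=0*17=0
$t4=6-2=4
cmp $t4, 0  (cmp 4,0)
bgt L1: taken
$t3=0*17=0
$t4=4-2=2
cmp $t4, 0  (cmp 2,0)
bgt L1: taken
$t3=0*17=0
$t4=2-2=0
cmp $t4, 0  (cmp 0,0)
bgt L1: not taken
halt.

0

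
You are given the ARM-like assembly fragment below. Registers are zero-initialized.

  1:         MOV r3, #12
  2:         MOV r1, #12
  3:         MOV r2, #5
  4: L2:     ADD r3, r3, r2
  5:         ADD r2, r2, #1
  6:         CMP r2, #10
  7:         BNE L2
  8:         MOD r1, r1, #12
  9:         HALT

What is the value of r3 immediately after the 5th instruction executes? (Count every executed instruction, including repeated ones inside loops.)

after MOV r3, #12: r3=12
after MOV r1, #12: r1=12
after MOV r2, #5: r2=5
after ADD r3, r3, r2: r3=12+5=17
after ADD r2, r2, #1: r2=5+1=6
After step 5: r3 = 17.

17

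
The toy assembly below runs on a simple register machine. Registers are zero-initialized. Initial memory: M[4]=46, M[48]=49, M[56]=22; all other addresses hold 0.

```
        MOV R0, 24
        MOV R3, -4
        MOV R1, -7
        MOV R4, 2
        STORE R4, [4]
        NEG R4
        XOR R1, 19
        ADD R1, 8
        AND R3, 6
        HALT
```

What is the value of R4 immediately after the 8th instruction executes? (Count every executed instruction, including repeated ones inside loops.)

MOV R0, 24 → R0=24
MOV R3, -4 → R3=-4
MOV R1, -7 → R1=-7
MOV R4, 2 → R4=2
STORE R4, [4] → M[4]=2
NEG R4 → R4=-(2)=-2
XOR R1, 19 → R1=(-7)^19=-22
ADD R1, 8 → R1=(-22)+8=-14
After step 8: R4 = -2.

-2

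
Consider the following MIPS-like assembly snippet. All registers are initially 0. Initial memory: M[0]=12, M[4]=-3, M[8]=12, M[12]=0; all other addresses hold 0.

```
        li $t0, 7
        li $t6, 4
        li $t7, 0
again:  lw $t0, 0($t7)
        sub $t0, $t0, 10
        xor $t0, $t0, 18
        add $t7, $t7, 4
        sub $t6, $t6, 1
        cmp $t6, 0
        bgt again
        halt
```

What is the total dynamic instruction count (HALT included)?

li $t0, 7 → $t0=7
li $t6, 4 → $t6=4
li $t7, 0 → $t7=0
lw $t0, 0($t7) → $t0=M[0]=12
sub $t0, $t0, 10 → $t0=12-10=2
xor $t0, $t0, 18 → $t0=2^18=16
add $t7, $t7, 4 → $t7=0+4=4
sub $t6, $t6, 1 → $t6=4-1=3
cmp $t6, 0  (cmp 3,0)
bgt again: taken
lw $t0, 0($t7) → $t0=M[4]=-3
sub $t0, $t0, 10 → $t0=(-3)-10=-13
xor $t0, $t0, 18 → $t0=(-13)^18=-31
add $t7, $t7, 4 → $t7=4+4=8
sub $t6, $t6, 1 → $t6=3-1=2
cmp $t6, 0  (cmp 2,0)
bgt again: taken
lw $t0, 0($t7) → $t0=M[8]=12
sub $t0, $t0, 10 → $t0=12-10=2
xor $t0, $t0, 18 → $t0=2^18=16
add $t7, $t7, 4 → $t7=8+4=12
sub $t6, $t6, 1 → $t6=2-1=1
cmp $t6, 0  (cmp 1,0)
bgt again: taken
lw $t0, 0($t7) → $t0=M[12]=0
sub $t0, $t0, 10 → $t0=0-10=-10
xor $t0, $t0, 18 → $t0=(-10)^18=-28
add $t7, $t7, 4 → $t7=12+4=16
sub $t6, $t6, 1 → $t6=1-1=0
cmp $t6, 0  (cmp 0,0)
bgt again: not taken
halt.
Total executed instructions: 32.

32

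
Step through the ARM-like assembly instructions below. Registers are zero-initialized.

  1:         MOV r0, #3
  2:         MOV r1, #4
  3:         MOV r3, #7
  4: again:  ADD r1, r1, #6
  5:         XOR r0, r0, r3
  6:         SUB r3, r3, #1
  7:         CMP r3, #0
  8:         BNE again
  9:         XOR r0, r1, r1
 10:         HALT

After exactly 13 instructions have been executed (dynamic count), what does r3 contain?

MOV r0, #3 → r0=3
MOV r1, #4 → r1=4
MOV r3, #7 → r3=7
ADD r1, r1, #6 → r1=4+6=10
XOR r0, r0, r3 → r0=3^7=4
SUB r3, r3, #1 → r3=7-1=6
CMP r3, #0  (cmp 6,0)
BNE again: taken
ADD r1, r1, #6 → r1=10+6=16
XOR r0, r0, r3 → r0=4^6=2
SUB r3, r3, #1 → r3=6-1=5
CMP r3, #0  (cmp 5,0)
BNE again: taken
After step 13: r3 = 5.

5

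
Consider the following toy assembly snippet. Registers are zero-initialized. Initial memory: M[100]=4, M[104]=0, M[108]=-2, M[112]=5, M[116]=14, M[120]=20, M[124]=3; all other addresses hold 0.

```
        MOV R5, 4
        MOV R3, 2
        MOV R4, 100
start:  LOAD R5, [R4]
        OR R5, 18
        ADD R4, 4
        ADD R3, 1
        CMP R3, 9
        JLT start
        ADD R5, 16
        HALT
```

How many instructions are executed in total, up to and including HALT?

MOV R5, 4 → R5=4
MOV R3, 2 → R3=2
MOV R4, 100 → R4=100
LOAD R5, [R4] → R5=M[100]=4
OR R5, 18 → R5=4|18=22
ADD R4, 4 → R4=100+4=104
ADD R3, 1 → R3=2+1=3
CMP R3, 9  (cmp 3,9)
JLT start: taken
LOAD R5, [R4] → R5=M[104]=0
OR R5, 18 → R5=0|18=18
ADD R4, 4 → R4=104+4=108
ADD R3, 1 → R3=3+1=4
CMP R3, 9  (cmp 4,9)
JLT start: taken
LOAD R5, [R4] → R5=M[108]=-2
OR R5, 18 → R5=(-2)|18=-2
ADD R4, 4 → R4=108+4=112
ADD R3, 1 → R3=4+1=5
CMP R3, 9  (cmp 5,9)
JLT start: taken
LOAD R5, [R4] → R5=M[112]=5
OR R5, 18 → R5=5|18=23
ADD R4, 4 → R4=112+4=116
ADD R3, 1 → R3=5+1=6
CMP R3, 9  (cmp 6,9)
JLT start: taken
LOAD R5, [R4] → R5=M[116]=14
OR R5, 18 → R5=14|18=30
ADD R4, 4 → R4=116+4=120
ADD R3, 1 → R3=6+1=7
CMP R3, 9  (cmp 7,9)
JLT start: taken
LOAD R5, [R4] → R5=M[120]=20
OR R5, 18 → R5=20|18=22
ADD R4, 4 → R4=120+4=124
ADD R3, 1 → R3=7+1=8
CMP R3, 9  (cmp 8,9)
JLT start: taken
LOAD R5, [R4] → R5=M[124]=3
OR R5, 18 → R5=3|18=19
ADD R4, 4 → R4=124+4=128
ADD R3, 1 → R3=8+1=9
CMP R3, 9  (cmp 9,9)
JLT start: not taken
ADD R5, 16 → R5=19+16=35
halt.
Total executed instructions: 47.

47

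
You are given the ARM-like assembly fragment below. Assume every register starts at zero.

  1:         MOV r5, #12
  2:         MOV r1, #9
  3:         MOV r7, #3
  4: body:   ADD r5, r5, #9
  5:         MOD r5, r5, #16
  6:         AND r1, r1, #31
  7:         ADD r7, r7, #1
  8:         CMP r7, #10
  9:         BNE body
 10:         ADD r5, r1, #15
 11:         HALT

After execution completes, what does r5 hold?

24

r5=12
r1=9
r7=3
r5=12+9=21
r5=21%16=5
r1=9&31=9
r7=3+1=4
CMP r7, #10  (cmp 4,10)
BNE body: taken
r5=5+9=14
r5=14%16=14
r1=9&31=9
r7=4+1=5
CMP r7, #10  (cmp 5,10)
BNE body: taken
r5=14+9=23
r5=23%16=7
r1=9&31=9
r7=5+1=6
CMP r7, #10  (cmp 6,10)
BNE body: taken
r5=7+9=16
r5=16%16=0
r1=9&31=9
r7=6+1=7
CMP r7, #10  (cmp 7,10)
BNE body: taken
r5=0+9=9
r5=9%16=9
r1=9&31=9
r7=7+1=8
CMP r7, #10  (cmp 8,10)
BNE body: taken
r5=9+9=18
r5=18%16=2
r1=9&31=9
r7=8+1=9
CMP r7, #10  (cmp 9,10)
BNE body: taken
r5=2+9=11
r5=11%16=11
r1=9&31=9
r7=9+1=10
CMP r7, #10  (cmp 10,10)
BNE body: not taken
r5=9+15=24
halt.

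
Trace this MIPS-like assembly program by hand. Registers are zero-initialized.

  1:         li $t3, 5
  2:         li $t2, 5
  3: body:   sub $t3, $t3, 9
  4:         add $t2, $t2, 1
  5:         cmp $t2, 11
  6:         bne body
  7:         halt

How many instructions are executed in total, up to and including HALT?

27

li $t3, 5 → $t3=5
li $t2, 5 → $t2=5
sub $t3, $t3, 9 → $t3=5-9=-4
add $t2, $t2, 1 → $t2=5+1=6
cmp $t2, 11  (cmp 6,11)
bne body: taken
sub $t3, $t3, 9 → $t3=(-4)-9=-13
add $t2, $t2, 1 → $t2=6+1=7
cmp $t2, 11  (cmp 7,11)
bne body: taken
sub $t3, $t3, 9 → $t3=(-13)-9=-22
add $t2, $t2, 1 → $t2=7+1=8
cmp $t2, 11  (cmp 8,11)
bne body: taken
sub $t3, $t3, 9 → $t3=(-22)-9=-31
add $t2, $t2, 1 → $t2=8+1=9
cmp $t2, 11  (cmp 9,11)
bne body: taken
sub $t3, $t3, 9 → $t3=(-31)-9=-40
add $t2, $t2, 1 → $t2=9+1=10
cmp $t2, 11  (cmp 10,11)
bne body: taken
sub $t3, $t3, 9 → $t3=(-40)-9=-49
add $t2, $t2, 1 → $t2=10+1=11
cmp $t2, 11  (cmp 11,11)
bne body: not taken
halt.
Total executed instructions: 27.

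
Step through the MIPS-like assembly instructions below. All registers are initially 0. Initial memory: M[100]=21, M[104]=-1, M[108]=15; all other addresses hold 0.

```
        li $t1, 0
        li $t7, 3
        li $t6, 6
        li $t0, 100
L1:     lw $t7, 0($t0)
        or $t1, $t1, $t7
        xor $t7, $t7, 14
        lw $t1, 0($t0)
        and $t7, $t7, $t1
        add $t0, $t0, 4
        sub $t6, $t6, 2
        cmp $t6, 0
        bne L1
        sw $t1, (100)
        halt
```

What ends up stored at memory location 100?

after li $t1, 0: $t1=0
after li $t7, 3: $t7=3
after li $t6, 6: $t6=6
after li $t0, 100: $t0=100
after lw $t7, 0($t0): $t7=M[100]=21
after or $t1, $t1, $t7: $t1=0|21=21
after xor $t7, $t7, 14: $t7=21^14=27
after lw $t1, 0($t0): $t1=M[100]=21
after and $t7, $t7, $t1: $t7=27&21=17
after add $t0, $t0, 4: $t0=100+4=104
after sub $t6, $t6, 2: $t6=6-2=4
cmp $t6, 0  (cmp 4,0)
bne L1: taken
after lw $t7, 0($t0): $t7=M[104]=-1
after or $t1, $t1, $t7: $t1=21|(-1)=-1
after xor $t7, $t7, 14: $t7=(-1)^14=-15
after lw $t1, 0($t0): $t1=M[104]=-1
after and $t7, $t7, $t1: $t7=(-15)&(-1)=-15
after add $t0, $t0, 4: $t0=104+4=108
after sub $t6, $t6, 2: $t6=4-2=2
cmp $t6, 0  (cmp 2,0)
bne L1: taken
after lw $t7, 0($t0): $t7=M[108]=15
after or $t1, $t1, $t7: $t1=(-1)|15=-1
after xor $t7, $t7, 14: $t7=15^14=1
after lw $t1, 0($t0): $t1=M[108]=15
after and $t7, $t7, $t1: $t7=1&15=1
after add $t0, $t0, 4: $t0=108+4=112
after sub $t6, $t6, 2: $t6=2-2=0
cmp $t6, 0  (cmp 0,0)
bne L1: not taken
sw $t1, (100) → M[100]=15
halt.

15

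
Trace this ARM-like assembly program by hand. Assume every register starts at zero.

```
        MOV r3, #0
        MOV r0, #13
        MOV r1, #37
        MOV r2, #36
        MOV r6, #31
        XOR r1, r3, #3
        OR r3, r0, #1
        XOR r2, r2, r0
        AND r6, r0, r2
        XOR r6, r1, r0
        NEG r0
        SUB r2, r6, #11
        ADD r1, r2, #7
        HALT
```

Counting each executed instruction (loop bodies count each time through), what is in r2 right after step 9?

41

MOV r3, #0 → r3=0
MOV r0, #13 → r0=13
MOV r1, #37 → r1=37
MOV r2, #36 → r2=36
MOV r6, #31 → r6=31
XOR r1, r3, #3 → r1=0^3=3
OR r3, r0, #1 → r3=13|1=13
XOR r2, r2, r0 → r2=36^13=41
AND r6, r0, r2 → r6=13&41=9
After step 9: r2 = 41.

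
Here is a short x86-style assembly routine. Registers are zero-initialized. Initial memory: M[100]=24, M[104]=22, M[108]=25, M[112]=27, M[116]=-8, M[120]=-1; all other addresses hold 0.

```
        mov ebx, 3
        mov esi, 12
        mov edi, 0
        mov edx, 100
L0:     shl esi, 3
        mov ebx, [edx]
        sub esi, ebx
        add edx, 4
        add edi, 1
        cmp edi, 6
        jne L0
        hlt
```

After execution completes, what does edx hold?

124

ebx=3
esi=12
edi=0
edx=100
esi=12<<3=96
ebx=M[100]=24
esi=96-24=72
edx=100+4=104
edi=0+1=1
cmp edi, 6  (cmp 1,6)
jne L0: taken
esi=72<<3=576
ebx=M[104]=22
esi=576-22=554
edx=104+4=108
edi=1+1=2
cmp edi, 6  (cmp 2,6)
jne L0: taken
esi=554<<3=4432
ebx=M[108]=25
esi=4432-25=4407
edx=108+4=112
edi=2+1=3
cmp edi, 6  (cmp 3,6)
jne L0: taken
esi=4407<<3=35256
ebx=M[112]=27
esi=35256-27=35229
edx=112+4=116
edi=3+1=4
cmp edi, 6  (cmp 4,6)
jne L0: taken
esi=35229<<3=281832
ebx=M[116]=-8
esi=281832-(-8)=281840
edx=116+4=120
edi=4+1=5
cmp edi, 6  (cmp 5,6)
jne L0: taken
esi=281840<<3=2254720
ebx=M[120]=-1
esi=2254720-(-1)=2254721
edx=120+4=124
edi=5+1=6
cmp edi, 6  (cmp 6,6)
jne L0: not taken
halt.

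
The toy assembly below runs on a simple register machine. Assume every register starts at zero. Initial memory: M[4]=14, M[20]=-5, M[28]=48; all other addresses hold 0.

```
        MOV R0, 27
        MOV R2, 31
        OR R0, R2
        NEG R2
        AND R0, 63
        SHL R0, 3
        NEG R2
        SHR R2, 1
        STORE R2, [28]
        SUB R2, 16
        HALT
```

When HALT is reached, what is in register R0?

R0=27
R2=31
R0=27|31=31
R2=-(31)=-31
R0=31&63=31
R0=31<<3=248
R2=-(-31)=31
R2=31>>1=15
STORE R2, [28] → M[28]=15
R2=15-16=-1
halt.

248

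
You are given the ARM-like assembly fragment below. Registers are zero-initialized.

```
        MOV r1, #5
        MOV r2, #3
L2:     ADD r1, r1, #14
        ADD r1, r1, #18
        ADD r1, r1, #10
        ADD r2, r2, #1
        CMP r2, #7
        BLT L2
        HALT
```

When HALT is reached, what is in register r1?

r1=5
r2=3
r1=5+14=19
r1=19+18=37
r1=37+10=47
r2=3+1=4
CMP r2, #7  (cmp 4,7)
BLT L2: taken
r1=47+14=61
r1=61+18=79
r1=79+10=89
r2=4+1=5
CMP r2, #7  (cmp 5,7)
BLT L2: taken
r1=89+14=103
r1=103+18=121
r1=121+10=131
r2=5+1=6
CMP r2, #7  (cmp 6,7)
BLT L2: taken
r1=131+14=145
r1=145+18=163
r1=163+10=173
r2=6+1=7
CMP r2, #7  (cmp 7,7)
BLT L2: not taken
halt.

173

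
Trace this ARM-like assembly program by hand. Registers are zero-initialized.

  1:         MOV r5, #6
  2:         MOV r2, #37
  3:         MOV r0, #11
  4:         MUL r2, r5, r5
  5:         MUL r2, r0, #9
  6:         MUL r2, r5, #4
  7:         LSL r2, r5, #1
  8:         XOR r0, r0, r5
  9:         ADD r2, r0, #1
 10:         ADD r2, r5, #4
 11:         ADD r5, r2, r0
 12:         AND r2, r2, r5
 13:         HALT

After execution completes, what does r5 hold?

after MOV r5, #6: r5=6
after MOV r2, #37: r2=37
after MOV r0, #11: r0=11
after MUL r2, r5, r5: r2=6*6=36
after MUL r2, r0, #9: r2=11*9=99
after MUL r2, r5, #4: r2=6*4=24
after LSL r2, r5, #1: r2=6<<1=12
after XOR r0, r0, r5: r0=11^6=13
after ADD r2, r0, #1: r2=13+1=14
after ADD r2, r5, #4: r2=6+4=10
after ADD r5, r2, r0: r5=10+13=23
after AND r2, r2, r5: r2=10&23=2
halt.

23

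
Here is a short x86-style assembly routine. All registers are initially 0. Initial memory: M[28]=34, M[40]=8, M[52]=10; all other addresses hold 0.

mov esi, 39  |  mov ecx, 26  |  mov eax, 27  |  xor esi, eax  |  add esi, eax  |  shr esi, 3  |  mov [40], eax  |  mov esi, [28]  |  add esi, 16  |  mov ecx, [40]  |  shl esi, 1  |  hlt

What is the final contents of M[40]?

27

after mov esi, 39: esi=39
after mov ecx, 26: ecx=26
after mov eax, 27: eax=27
after xor esi, eax: esi=39^27=60
after add esi, eax: esi=60+27=87
after shr esi, 3: esi=87>>3=10
mov [40], eax → M[40]=27
after mov esi, [28]: esi=M[28]=34
after add esi, 16: esi=34+16=50
after mov ecx, [40]: ecx=M[40]=27
after shl esi, 1: esi=50<<1=100
halt.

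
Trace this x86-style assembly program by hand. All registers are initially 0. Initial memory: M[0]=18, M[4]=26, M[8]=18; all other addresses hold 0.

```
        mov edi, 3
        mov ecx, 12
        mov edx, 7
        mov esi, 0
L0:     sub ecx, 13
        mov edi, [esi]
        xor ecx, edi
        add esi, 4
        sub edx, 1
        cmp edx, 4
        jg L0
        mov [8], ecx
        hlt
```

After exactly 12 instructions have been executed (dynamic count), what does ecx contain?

-32

after mov edi, 3: edi=3
after mov ecx, 12: ecx=12
after mov edx, 7: edx=7
after mov esi, 0: esi=0
after sub ecx, 13: ecx=12-13=-1
after mov edi, [esi]: edi=M[0]=18
after xor ecx, edi: ecx=(-1)^18=-19
after add esi, 4: esi=0+4=4
after sub edx, 1: edx=7-1=6
cmp edx, 4  (cmp 6,4)
jg L0: taken
after sub ecx, 13: ecx=(-19)-13=-32
After step 12: ecx = -32.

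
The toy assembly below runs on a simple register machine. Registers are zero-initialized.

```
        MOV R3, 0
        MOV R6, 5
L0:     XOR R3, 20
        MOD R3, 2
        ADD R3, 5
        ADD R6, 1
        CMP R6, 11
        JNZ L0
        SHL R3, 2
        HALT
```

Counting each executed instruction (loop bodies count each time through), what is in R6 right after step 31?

10

R3=0
R6=5
R3=0^20=20
R3=20%2=0
R3=0+5=5
R6=5+1=6
CMP R6, 11  (cmp 6,11)
JNZ L0: taken
R3=5^20=17
R3=17%2=1
R3=1+5=6
R6=6+1=7
CMP R6, 11  (cmp 7,11)
JNZ L0: taken
R3=6^20=18
R3=18%2=0
R3=0+5=5
R6=7+1=8
CMP R6, 11  (cmp 8,11)
JNZ L0: taken
R3=5^20=17
R3=17%2=1
R3=1+5=6
R6=8+1=9
CMP R6, 11  (cmp 9,11)
JNZ L0: taken
R3=6^20=18
R3=18%2=0
R3=0+5=5
R6=9+1=10
CMP R6, 11  (cmp 10,11)
After step 31: R6 = 10.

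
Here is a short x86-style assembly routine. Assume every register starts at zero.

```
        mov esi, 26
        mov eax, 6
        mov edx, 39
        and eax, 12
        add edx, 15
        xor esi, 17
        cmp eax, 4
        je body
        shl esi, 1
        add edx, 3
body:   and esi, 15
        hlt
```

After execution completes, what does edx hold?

mov esi, 26 → esi=26
mov eax, 6 → eax=6
mov edx, 39 → edx=39
and eax, 12 → eax=6&12=4
add edx, 15 → edx=39+15=54
xor esi, 17 → esi=26^17=11
cmp eax, 4  (cmp 4,4)
je body: taken
and esi, 15 → esi=11&15=11
halt.

54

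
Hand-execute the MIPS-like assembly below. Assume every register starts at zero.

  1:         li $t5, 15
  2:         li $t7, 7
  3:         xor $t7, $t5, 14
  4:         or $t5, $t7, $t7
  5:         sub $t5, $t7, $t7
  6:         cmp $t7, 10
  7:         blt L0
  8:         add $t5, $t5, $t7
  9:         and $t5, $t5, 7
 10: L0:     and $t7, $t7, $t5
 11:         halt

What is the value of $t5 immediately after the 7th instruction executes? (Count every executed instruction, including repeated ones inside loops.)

0

after li $t5, 15: $t5=15
after li $t7, 7: $t7=7
after xor $t7, $t5, 14: $t7=15^14=1
after or $t5, $t7, $t7: $t5=1|1=1
after sub $t5, $t7, $t7: $t5=1-1=0
cmp $t7, 10  (cmp 1,10)
blt L0: taken
After step 7: $t5 = 0.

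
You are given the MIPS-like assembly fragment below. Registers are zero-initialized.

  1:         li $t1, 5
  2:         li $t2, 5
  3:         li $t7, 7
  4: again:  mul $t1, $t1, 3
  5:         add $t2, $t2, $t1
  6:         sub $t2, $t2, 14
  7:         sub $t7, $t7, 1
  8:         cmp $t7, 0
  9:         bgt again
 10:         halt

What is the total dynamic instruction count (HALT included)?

li $t1, 5 → $t1=5
li $t2, 5 → $t2=5
li $t7, 7 → $t7=7
mul $t1, $t1, 3 → $t1=5*3=15
add $t2, $t2, $t1 → $t2=5+15=20
sub $t2, $t2, 14 → $t2=20-14=6
sub $t7, $t7, 1 → $t7=7-1=6
cmp $t7, 0  (cmp 6,0)
bgt again: taken
mul $t1, $t1, 3 → $t1=15*3=45
add $t2, $t2, $t1 → $t2=6+45=51
sub $t2, $t2, 14 → $t2=51-14=37
sub $t7, $t7, 1 → $t7=6-1=5
cmp $t7, 0  (cmp 5,0)
bgt again: taken
mul $t1, $t1, 3 → $t1=45*3=135
add $t2, $t2, $t1 → $t2=37+135=172
sub $t2, $t2, 14 → $t2=172-14=158
sub $t7, $t7, 1 → $t7=5-1=4
cmp $t7, 0  (cmp 4,0)
bgt again: taken
mul $t1, $t1, 3 → $t1=135*3=405
add $t2, $t2, $t1 → $t2=158+405=563
sub $t2, $t2, 14 → $t2=563-14=549
sub $t7, $t7, 1 → $t7=4-1=3
cmp $t7, 0  (cmp 3,0)
bgt again: taken
mul $t1, $t1, 3 → $t1=405*3=1215
add $t2, $t2, $t1 → $t2=549+1215=1764
sub $t2, $t2, 14 → $t2=1764-14=1750
sub $t7, $t7, 1 → $t7=3-1=2
cmp $t7, 0  (cmp 2,0)
bgt again: taken
mul $t1, $t1, 3 → $t1=1215*3=3645
add $t2, $t2, $t1 → $t2=1750+3645=5395
sub $t2, $t2, 14 → $t2=5395-14=5381
sub $t7, $t7, 1 → $t7=2-1=1
cmp $t7, 0  (cmp 1,0)
bgt again: taken
mul $t1, $t1, 3 → $t1=3645*3=10935
add $t2, $t2, $t1 → $t2=5381+10935=16316
sub $t2, $t2, 14 → $t2=16316-14=16302
sub $t7, $t7, 1 → $t7=1-1=0
cmp $t7, 0  (cmp 0,0)
bgt again: not taken
halt.
Total executed instructions: 46.

46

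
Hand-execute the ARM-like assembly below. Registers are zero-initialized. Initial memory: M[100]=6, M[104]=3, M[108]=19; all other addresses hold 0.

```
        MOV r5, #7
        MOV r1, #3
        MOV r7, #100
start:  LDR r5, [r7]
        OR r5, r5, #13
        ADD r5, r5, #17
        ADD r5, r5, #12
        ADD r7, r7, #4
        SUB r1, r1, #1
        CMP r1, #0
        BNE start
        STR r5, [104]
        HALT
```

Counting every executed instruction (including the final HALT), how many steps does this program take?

r5=7
r1=3
r7=100
r5=M[100]=6
r5=6|13=15
r5=15+17=32
r5=32+12=44
r7=100+4=104
r1=3-1=2
CMP r1, #0  (cmp 2,0)
BNE start: taken
r5=M[104]=3
r5=3|13=15
r5=15+17=32
r5=32+12=44
r7=104+4=108
r1=2-1=1
CMP r1, #0  (cmp 1,0)
BNE start: taken
r5=M[108]=19
r5=19|13=31
r5=31+17=48
r5=48+12=60
r7=108+4=112
r1=1-1=0
CMP r1, #0  (cmp 0,0)
BNE start: not taken
STR r5, [104] → M[104]=60
halt.
Total executed instructions: 29.

29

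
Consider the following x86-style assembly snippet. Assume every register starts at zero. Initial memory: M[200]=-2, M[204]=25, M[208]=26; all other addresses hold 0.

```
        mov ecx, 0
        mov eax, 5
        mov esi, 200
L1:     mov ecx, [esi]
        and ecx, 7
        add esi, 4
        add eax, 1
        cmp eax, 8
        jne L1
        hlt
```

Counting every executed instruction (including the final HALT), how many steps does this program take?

22

ecx=0
eax=5
esi=200
ecx=M[200]=-2
ecx=(-2)&7=6
esi=200+4=204
eax=5+1=6
cmp eax, 8  (cmp 6,8)
jne L1: taken
ecx=M[204]=25
ecx=25&7=1
esi=204+4=208
eax=6+1=7
cmp eax, 8  (cmp 7,8)
jne L1: taken
ecx=M[208]=26
ecx=26&7=2
esi=208+4=212
eax=7+1=8
cmp eax, 8  (cmp 8,8)
jne L1: not taken
halt.
Total executed instructions: 22.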